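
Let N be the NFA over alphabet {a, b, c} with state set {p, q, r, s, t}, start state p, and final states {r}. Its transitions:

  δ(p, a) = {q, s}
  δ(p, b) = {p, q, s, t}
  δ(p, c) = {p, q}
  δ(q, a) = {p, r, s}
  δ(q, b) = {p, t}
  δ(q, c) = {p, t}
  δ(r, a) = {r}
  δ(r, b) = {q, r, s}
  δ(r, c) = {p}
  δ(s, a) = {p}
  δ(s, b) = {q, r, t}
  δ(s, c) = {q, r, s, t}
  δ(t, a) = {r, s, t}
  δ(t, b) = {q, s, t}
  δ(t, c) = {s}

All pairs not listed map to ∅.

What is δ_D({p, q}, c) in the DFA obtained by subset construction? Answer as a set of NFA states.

{p, q, t}

δ(p,c) = {p, q}; δ(q,c) = {p, t}.
Union: {p, q, t}.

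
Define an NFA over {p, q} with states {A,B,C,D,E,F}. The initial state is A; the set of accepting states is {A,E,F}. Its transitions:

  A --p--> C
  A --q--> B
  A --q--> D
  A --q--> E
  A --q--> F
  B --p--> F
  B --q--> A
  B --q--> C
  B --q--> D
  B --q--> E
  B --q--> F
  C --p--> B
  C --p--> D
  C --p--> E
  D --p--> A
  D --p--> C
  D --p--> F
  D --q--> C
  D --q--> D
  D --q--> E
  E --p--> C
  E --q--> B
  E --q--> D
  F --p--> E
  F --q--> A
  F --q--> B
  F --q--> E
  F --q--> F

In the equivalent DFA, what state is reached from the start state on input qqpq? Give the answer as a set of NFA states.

Start: {A}.
δ(A,q) = {B,D,E,F}.
Union: {B,D,E,F}.
After q: {B,D,E,F}.
δ(B,q) = {A,C,D,E,F}; δ(D,q) = {C,D,E}; δ(E,q) = {B,D}; δ(F,q) = {A,B,E,F}.
Union: {A,B,C,D,E,F}.
After q: {A,B,C,D,E,F}.
δ(A,p) = {C}; δ(B,p) = {F}; δ(C,p) = {B,D,E}; δ(D,p) = {A,C,F}; δ(E,p) = {C}; δ(F,p) = {E}.
Union: {A,B,C,D,E,F}.
After p: {A,B,C,D,E,F}.
δ(A,q) = {B,D,E,F}; δ(B,q) = {A,C,D,E,F}; δ(C,q) = ∅; δ(D,q) = {C,D,E}; δ(E,q) = {B,D}; δ(F,q) = {A,B,E,F}.
Union: {A,B,C,D,E,F}.
After q: {A,B,C,D,E,F}.

{A,B,C,D,E,F}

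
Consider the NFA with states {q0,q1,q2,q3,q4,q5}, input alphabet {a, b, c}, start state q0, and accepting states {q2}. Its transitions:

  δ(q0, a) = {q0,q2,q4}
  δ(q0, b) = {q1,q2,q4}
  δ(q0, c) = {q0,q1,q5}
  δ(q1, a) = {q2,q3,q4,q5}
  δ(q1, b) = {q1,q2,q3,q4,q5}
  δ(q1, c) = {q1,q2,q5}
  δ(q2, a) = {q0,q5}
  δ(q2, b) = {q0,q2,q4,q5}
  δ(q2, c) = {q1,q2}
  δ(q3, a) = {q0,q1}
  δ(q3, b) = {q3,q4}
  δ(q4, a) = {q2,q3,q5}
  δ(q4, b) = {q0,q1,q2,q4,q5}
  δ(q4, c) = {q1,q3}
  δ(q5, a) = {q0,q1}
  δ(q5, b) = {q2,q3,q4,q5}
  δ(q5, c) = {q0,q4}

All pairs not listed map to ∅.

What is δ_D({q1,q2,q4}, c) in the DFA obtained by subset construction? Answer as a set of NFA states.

{q1,q2,q3,q5}

δ(q1,c) = {q1,q2,q5}; δ(q2,c) = {q1,q2}; δ(q4,c) = {q1,q3}.
Union: {q1,q2,q3,q5}.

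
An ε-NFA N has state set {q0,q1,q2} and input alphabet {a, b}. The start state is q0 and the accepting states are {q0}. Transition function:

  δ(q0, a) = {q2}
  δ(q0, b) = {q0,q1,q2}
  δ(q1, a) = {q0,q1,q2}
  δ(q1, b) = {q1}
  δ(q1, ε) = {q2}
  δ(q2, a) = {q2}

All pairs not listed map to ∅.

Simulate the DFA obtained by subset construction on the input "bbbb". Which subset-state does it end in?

{q0,q1,q2}

Start: {q0}.
δ(q0,b) = {q0,q1,q2}.
Union: {q0,q1,q2}.
After b: {q0,q1,q2}.
δ(q0,b) = {q0,q1,q2}; δ(q1,b) = {q1}; δ(q2,b) = ∅.
Union: {q0,q1,q2}.
After b: {q0,q1,q2}.
δ(q0,b) = {q0,q1,q2}; δ(q1,b) = {q1}; δ(q2,b) = ∅.
Union: {q0,q1,q2}.
After b: {q0,q1,q2}.
δ(q0,b) = {q0,q1,q2}; δ(q1,b) = {q1}; δ(q2,b) = ∅.
Union: {q0,q1,q2}.
After b: {q0,q1,q2}.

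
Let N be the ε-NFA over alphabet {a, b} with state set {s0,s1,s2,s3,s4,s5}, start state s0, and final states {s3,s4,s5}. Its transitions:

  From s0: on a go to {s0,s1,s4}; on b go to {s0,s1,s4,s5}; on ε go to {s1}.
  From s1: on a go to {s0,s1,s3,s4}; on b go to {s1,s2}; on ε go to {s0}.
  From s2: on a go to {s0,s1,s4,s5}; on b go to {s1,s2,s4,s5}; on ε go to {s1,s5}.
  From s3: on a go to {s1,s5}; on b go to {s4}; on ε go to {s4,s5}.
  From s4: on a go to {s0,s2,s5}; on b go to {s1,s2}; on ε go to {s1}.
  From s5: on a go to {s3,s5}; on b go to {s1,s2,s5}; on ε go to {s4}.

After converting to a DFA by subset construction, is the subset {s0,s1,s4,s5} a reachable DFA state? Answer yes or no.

no

Start state of the DFA: {s0,s1} (ε-closure of the NFA start).
{s0,s1} --a--> {s0,s1,s3,s4,s5}  [new]
{s0,s1} --b--> {s0,s1,s2,s4,s5}  [new]
{s0,s1,s3,s4,s5} --a--> {s0,s1,s2,s3,s4,s5}  [new]
{s0,s1,s3,s4,s5} --b--> {s0,s1,s2,s4,s5}  [seen]
{s0,s1,s2,s4,s5} --a--> {s0,s1,s2,s3,s4,s5}  [seen]
{s0,s1,s2,s4,s5} --b--> {s0,s1,s2,s4,s5}  [seen]
{s0,s1,s2,s3,s4,s5} --a--> {s0,s1,s2,s3,s4,s5}  [seen]
{s0,s1,s2,s3,s4,s5} --b--> {s0,s1,s2,s4,s5}  [seen]
Reachable DFA states: {s0,s1}, {s0,s1,s3,s4,s5}, {s0,s1,s2,s4,s5}, {s0,s1,s2,s3,s4,s5}.
{s0,s1,s4,s5} is not among them.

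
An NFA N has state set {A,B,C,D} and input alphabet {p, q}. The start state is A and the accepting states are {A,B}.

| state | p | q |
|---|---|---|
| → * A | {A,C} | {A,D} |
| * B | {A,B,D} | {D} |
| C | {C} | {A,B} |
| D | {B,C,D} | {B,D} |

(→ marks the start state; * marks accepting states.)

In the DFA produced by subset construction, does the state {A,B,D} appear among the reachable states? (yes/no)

Start state of the DFA: {A}.
{A} --p--> {A,C}  [new]
{A} --q--> {A,D}  [new]
{A,C} --p--> {A,C}  [seen]
{A,C} --q--> {A,B,D}  [new]
{A,D} --p--> {A,B,C,D}  [new]
{A,D} --q--> {A,B,D}  [seen]
{A,B,D} --p--> {A,B,C,D}  [seen]
{A,B,D} --q--> {A,B,D}  [seen]
{A,B,C,D} --p--> {A,B,C,D}  [seen]
{A,B,C,D} --q--> {A,B,D}  [seen]
Reachable DFA states: {A}, {A,C}, {A,D}, {A,B,D}, {A,B,C,D}.
{A,B,D} is among them.

yes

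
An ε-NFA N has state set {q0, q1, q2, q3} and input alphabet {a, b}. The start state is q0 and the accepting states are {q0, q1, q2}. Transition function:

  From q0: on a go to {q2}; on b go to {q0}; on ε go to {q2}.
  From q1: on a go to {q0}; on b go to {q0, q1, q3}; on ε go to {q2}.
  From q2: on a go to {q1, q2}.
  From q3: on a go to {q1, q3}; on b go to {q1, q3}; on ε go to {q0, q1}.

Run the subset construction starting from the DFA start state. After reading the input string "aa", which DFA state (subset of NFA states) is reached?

{q0, q1, q2}

Start: {q0, q2}.
δ(q0,a) = {q2}; δ(q2,a) = {q1, q2}.
Union: {q1, q2}.
After a: {q1, q2}.
δ(q1,a) = {q0}; δ(q2,a) = {q1, q2}.
Union: {q0, q1, q2}.
After a: {q0, q1, q2}.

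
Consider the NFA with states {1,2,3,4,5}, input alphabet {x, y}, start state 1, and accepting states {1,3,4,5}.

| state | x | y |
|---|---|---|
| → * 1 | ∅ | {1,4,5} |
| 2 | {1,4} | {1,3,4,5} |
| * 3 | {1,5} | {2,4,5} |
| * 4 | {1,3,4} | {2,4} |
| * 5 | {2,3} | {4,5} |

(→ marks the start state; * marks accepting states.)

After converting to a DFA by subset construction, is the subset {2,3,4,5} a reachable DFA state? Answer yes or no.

Start state of the DFA: {1}.
{1} --x--> ∅  [new]
{1} --y--> {1,4,5}  [new]
∅ --x--> ∅  [seen]
∅ --y--> ∅  [seen]
{1,4,5} --x--> {1,2,3,4}  [new]
{1,4,5} --y--> {1,2,4,5}  [new]
{1,2,3,4} --x--> {1,3,4,5}  [new]
{1,2,3,4} --y--> {1,2,3,4,5}  [new]
{1,2,4,5} --x--> {1,2,3,4}  [seen]
{1,2,4,5} --y--> {1,2,3,4,5}  [seen]
{1,3,4,5} --x--> {1,2,3,4,5}  [seen]
{1,3,4,5} --y--> {1,2,4,5}  [seen]
{1,2,3,4,5} --x--> {1,2,3,4,5}  [seen]
{1,2,3,4,5} --y--> {1,2,3,4,5}  [seen]
Reachable DFA states: {1}, ∅, {1,4,5}, {1,2,3,4}, {1,2,4,5}, {1,3,4,5}, {1,2,3,4,5}.
{2,3,4,5} is not among them.

no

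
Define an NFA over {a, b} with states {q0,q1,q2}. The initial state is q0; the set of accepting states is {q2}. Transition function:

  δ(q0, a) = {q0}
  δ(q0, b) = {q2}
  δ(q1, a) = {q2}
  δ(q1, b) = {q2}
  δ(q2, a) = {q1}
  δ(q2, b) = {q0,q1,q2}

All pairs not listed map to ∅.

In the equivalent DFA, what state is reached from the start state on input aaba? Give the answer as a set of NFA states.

{q1}

Start: {q0}.
δ(q0,a) = {q0}.
Union: {q0}.
After a: {q0}.
δ(q0,a) = {q0}.
Union: {q0}.
After a: {q0}.
δ(q0,b) = {q2}.
Union: {q2}.
After b: {q2}.
δ(q2,a) = {q1}.
Union: {q1}.
After a: {q1}.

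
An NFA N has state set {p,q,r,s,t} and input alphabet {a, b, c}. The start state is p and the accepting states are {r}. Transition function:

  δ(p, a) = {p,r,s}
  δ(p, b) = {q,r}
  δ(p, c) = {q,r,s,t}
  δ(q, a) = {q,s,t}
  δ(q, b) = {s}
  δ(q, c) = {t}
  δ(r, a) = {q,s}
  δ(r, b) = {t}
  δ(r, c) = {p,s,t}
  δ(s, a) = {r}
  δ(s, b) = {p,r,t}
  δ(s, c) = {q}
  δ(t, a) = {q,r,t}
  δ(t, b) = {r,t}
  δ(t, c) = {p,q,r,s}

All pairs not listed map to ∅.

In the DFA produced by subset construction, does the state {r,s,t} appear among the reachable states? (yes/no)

Start state of the DFA: {p}.
{p} --a--> {p,r,s}  [new]
{p} --b--> {q,r}  [new]
{p} --c--> {q,r,s,t}  [new]
{p,r,s} --a--> {p,q,r,s}  [new]
{p,r,s} --b--> {p,q,r,t}  [new]
{p,r,s} --c--> {p,q,r,s,t}  [new]
{q,r} --a--> {q,s,t}  [new]
{q,r} --b--> {s,t}  [new]
{q,r} --c--> {p,s,t}  [new]
{q,r,s,t} --a--> {q,r,s,t}  [seen]
{q,r,s,t} --b--> {p,r,s,t}  [new]
{q,r,s,t} --c--> {p,q,r,s,t}  [seen]
{p,q,r,s} --a--> {p,q,r,s,t}  [seen]
{p,q,r,s} --b--> {p,q,r,s,t}  [seen]
{p,q,r,s} --c--> {p,q,r,s,t}  [seen]
{p,q,r,t} --a--> {p,q,r,s,t}  [seen]
{p,q,r,t} --b--> {q,r,s,t}  [seen]
{p,q,r,t} --c--> {p,q,r,s,t}  [seen]
{p,q,r,s,t} --a--> {p,q,r,s,t}  [seen]
{p,q,r,s,t} --b--> {p,q,r,s,t}  [seen]
{p,q,r,s,t} --c--> {p,q,r,s,t}  [seen]
{q,s,t} --a--> {q,r,s,t}  [seen]
{q,s,t} --b--> {p,r,s,t}  [seen]
{q,s,t} --c--> {p,q,r,s,t}  [seen]
{s,t} --a--> {q,r,t}  [new]
{s,t} --b--> {p,r,t}  [new]
{s,t} --c--> {p,q,r,s}  [seen]
{p,s,t} --a--> {p,q,r,s,t}  [seen]
{p,s,t} --b--> {p,q,r,t}  [seen]
{p,s,t} --c--> {p,q,r,s,t}  [seen]
{p,r,s,t} --a--> {p,q,r,s,t}  [seen]
{p,r,s,t} --b--> {p,q,r,t}  [seen]
{p,r,s,t} --c--> {p,q,r,s,t}  [seen]
{q,r,t} --a--> {q,r,s,t}  [seen]
{q,r,t} --b--> {r,s,t}  [new]
{q,r,t} --c--> {p,q,r,s,t}  [seen]
{p,r,t} --a--> {p,q,r,s,t}  [seen]
{p,r,t} --b--> {q,r,t}  [seen]
{p,r,t} --c--> {p,q,r,s,t}  [seen]
{r,s,t} --a--> {q,r,s,t}  [seen]
{r,s,t} --b--> {p,r,t}  [seen]
{r,s,t} --c--> {p,q,r,s,t}  [seen]
Reachable DFA states: {p}, {p,r,s}, {q,r}, {q,r,s,t}, {p,q,r,s}, {p,q,r,t}, {p,q,r,s,t}, {q,s,t}, {s,t}, {p,s,t}, {p,r,s,t}, {q,r,t}, {p,r,t}, {r,s,t}.
{r,s,t} is among them.

yes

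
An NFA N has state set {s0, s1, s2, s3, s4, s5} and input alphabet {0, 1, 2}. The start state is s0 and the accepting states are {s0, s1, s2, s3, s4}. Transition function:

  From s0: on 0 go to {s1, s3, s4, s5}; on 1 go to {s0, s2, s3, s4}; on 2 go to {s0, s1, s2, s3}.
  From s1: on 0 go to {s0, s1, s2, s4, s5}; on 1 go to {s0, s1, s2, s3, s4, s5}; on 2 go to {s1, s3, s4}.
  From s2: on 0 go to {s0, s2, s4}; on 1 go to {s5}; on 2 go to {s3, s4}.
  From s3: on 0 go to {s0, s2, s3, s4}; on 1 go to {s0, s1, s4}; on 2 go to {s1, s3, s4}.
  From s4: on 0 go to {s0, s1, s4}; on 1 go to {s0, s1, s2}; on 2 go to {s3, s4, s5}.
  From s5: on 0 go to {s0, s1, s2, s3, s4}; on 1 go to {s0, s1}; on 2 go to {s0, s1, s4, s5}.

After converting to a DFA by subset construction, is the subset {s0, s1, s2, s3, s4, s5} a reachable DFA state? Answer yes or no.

Start state of the DFA: {s0}.
{s0} --0--> {s1, s3, s4, s5}  [new]
{s0} --1--> {s0, s2, s3, s4}  [new]
{s0} --2--> {s0, s1, s2, s3}  [new]
{s1, s3, s4, s5} --0--> {s0, s1, s2, s3, s4, s5}  [new]
{s1, s3, s4, s5} --1--> {s0, s1, s2, s3, s4, s5}  [seen]
{s1, s3, s4, s5} --2--> {s0, s1, s3, s4, s5}  [new]
{s0, s2, s3, s4} --0--> {s0, s1, s2, s3, s4, s5}  [seen]
{s0, s2, s3, s4} --1--> {s0, s1, s2, s3, s4, s5}  [seen]
{s0, s2, s3, s4} --2--> {s0, s1, s2, s3, s4, s5}  [seen]
{s0, s1, s2, s3} --0--> {s0, s1, s2, s3, s4, s5}  [seen]
{s0, s1, s2, s3} --1--> {s0, s1, s2, s3, s4, s5}  [seen]
{s0, s1, s2, s3} --2--> {s0, s1, s2, s3, s4}  [new]
{s0, s1, s2, s3, s4, s5} --0--> {s0, s1, s2, s3, s4, s5}  [seen]
{s0, s1, s2, s3, s4, s5} --1--> {s0, s1, s2, s3, s4, s5}  [seen]
{s0, s1, s2, s3, s4, s5} --2--> {s0, s1, s2, s3, s4, s5}  [seen]
{s0, s1, s3, s4, s5} --0--> {s0, s1, s2, s3, s4, s5}  [seen]
{s0, s1, s3, s4, s5} --1--> {s0, s1, s2, s3, s4, s5}  [seen]
{s0, s1, s3, s4, s5} --2--> {s0, s1, s2, s3, s4, s5}  [seen]
{s0, s1, s2, s3, s4} --0--> {s0, s1, s2, s3, s4, s5}  [seen]
{s0, s1, s2, s3, s4} --1--> {s0, s1, s2, s3, s4, s5}  [seen]
{s0, s1, s2, s3, s4} --2--> {s0, s1, s2, s3, s4, s5}  [seen]
Reachable DFA states: {s0}, {s1, s3, s4, s5}, {s0, s2, s3, s4}, {s0, s1, s2, s3}, {s0, s1, s2, s3, s4, s5}, {s0, s1, s3, s4, s5}, {s0, s1, s2, s3, s4}.
{s0, s1, s2, s3, s4, s5} is among them.

yes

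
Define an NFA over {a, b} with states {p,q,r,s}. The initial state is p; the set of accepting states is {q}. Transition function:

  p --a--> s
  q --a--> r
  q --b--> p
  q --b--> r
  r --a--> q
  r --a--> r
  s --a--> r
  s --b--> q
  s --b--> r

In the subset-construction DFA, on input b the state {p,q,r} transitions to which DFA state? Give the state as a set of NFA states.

{p,r}

δ(p,b) = ∅; δ(q,b) = {p,r}; δ(r,b) = ∅.
Union: {p,r}.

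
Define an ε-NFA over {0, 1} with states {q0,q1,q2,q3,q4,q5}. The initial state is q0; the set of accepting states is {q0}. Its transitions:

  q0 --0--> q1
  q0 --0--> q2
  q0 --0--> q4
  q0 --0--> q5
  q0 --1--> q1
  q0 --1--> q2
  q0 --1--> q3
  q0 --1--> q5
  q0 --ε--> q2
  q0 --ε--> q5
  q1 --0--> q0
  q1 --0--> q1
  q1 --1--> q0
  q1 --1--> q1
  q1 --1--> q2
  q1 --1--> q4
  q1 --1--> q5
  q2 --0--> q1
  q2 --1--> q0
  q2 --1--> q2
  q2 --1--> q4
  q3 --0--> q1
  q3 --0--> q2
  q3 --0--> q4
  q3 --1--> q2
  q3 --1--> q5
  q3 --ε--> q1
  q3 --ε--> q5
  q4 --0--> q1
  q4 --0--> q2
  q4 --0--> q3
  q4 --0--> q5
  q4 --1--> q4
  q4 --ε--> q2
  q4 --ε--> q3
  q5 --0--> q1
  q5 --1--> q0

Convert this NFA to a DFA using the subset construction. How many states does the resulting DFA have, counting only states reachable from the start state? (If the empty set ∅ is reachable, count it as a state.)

3

Start state of the DFA: {q0,q2,q5} (ε-closure of the NFA start).
{q0,q2,q5} --0--> {q1,q2,q3,q4,q5}  [new]
{q0,q2,q5} --1--> {q0,q1,q2,q3,q4,q5}  [new]
{q1,q2,q3,q4,q5} --0--> {q0,q1,q2,q3,q4,q5}  [seen]
{q1,q2,q3,q4,q5} --1--> {q0,q1,q2,q3,q4,q5}  [seen]
{q0,q1,q2,q3,q4,q5} --0--> {q0,q1,q2,q3,q4,q5}  [seen]
{q0,q1,q2,q3,q4,q5} --1--> {q0,q1,q2,q3,q4,q5}  [seen]
Reachable DFA states: {q0,q2,q5}, {q1,q2,q3,q4,q5}, {q0,q1,q2,q3,q4,q5}.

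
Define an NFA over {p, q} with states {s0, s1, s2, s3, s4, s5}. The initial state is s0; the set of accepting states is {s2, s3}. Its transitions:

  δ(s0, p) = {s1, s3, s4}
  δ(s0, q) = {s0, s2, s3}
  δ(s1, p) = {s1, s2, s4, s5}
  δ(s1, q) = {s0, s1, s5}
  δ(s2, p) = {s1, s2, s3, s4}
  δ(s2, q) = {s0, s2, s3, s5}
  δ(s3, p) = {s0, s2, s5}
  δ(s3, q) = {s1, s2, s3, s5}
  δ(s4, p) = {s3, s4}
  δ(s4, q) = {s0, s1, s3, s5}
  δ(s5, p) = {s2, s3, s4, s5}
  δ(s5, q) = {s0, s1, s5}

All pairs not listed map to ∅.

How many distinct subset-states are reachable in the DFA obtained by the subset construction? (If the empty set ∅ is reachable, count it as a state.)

5

Start state of the DFA: {s0}.
{s0} --p--> {s1, s3, s4}  [new]
{s0} --q--> {s0, s2, s3}  [new]
{s1, s3, s4} --p--> {s0, s1, s2, s3, s4, s5}  [new]
{s1, s3, s4} --q--> {s0, s1, s2, s3, s5}  [new]
{s0, s2, s3} --p--> {s0, s1, s2, s3, s4, s5}  [seen]
{s0, s2, s3} --q--> {s0, s1, s2, s3, s5}  [seen]
{s0, s1, s2, s3, s4, s5} --p--> {s0, s1, s2, s3, s4, s5}  [seen]
{s0, s1, s2, s3, s4, s5} --q--> {s0, s1, s2, s3, s5}  [seen]
{s0, s1, s2, s3, s5} --p--> {s0, s1, s2, s3, s4, s5}  [seen]
{s0, s1, s2, s3, s5} --q--> {s0, s1, s2, s3, s5}  [seen]
Reachable DFA states: {s0}, {s1, s3, s4}, {s0, s2, s3}, {s0, s1, s2, s3, s4, s5}, {s0, s1, s2, s3, s5}.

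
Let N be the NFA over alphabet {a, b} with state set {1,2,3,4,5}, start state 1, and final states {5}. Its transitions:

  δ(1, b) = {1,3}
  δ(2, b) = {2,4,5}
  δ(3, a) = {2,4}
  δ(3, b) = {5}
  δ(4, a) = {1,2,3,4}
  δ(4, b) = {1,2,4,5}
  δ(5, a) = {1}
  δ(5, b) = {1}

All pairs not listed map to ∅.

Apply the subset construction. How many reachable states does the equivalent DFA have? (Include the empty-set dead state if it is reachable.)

Start state of the DFA: {1}.
{1} --a--> ∅  [new]
{1} --b--> {1,3}  [new]
∅ --a--> ∅  [seen]
∅ --b--> ∅  [seen]
{1,3} --a--> {2,4}  [new]
{1,3} --b--> {1,3,5}  [new]
{2,4} --a--> {1,2,3,4}  [new]
{2,4} --b--> {1,2,4,5}  [new]
{1,3,5} --a--> {1,2,4}  [new]
{1,3,5} --b--> {1,3,5}  [seen]
{1,2,3,4} --a--> {1,2,3,4}  [seen]
{1,2,3,4} --b--> {1,2,3,4,5}  [new]
{1,2,4,5} --a--> {1,2,3,4}  [seen]
{1,2,4,5} --b--> {1,2,3,4,5}  [seen]
{1,2,4} --a--> {1,2,3,4}  [seen]
{1,2,4} --b--> {1,2,3,4,5}  [seen]
{1,2,3,4,5} --a--> {1,2,3,4}  [seen]
{1,2,3,4,5} --b--> {1,2,3,4,5}  [seen]
Reachable DFA states: {1}, ∅, {1,3}, {2,4}, {1,3,5}, {1,2,3,4}, {1,2,4,5}, {1,2,4}, {1,2,3,4,5}.

9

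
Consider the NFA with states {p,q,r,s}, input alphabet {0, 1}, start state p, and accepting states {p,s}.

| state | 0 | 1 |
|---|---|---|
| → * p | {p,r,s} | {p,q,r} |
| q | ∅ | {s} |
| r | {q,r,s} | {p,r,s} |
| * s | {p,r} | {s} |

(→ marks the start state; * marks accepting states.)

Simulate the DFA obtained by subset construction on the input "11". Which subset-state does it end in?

{p,q,r,s}

Start: {p}.
δ(p,1) = {p,q,r}.
Union: {p,q,r}.
After 1: {p,q,r}.
δ(p,1) = {p,q,r}; δ(q,1) = {s}; δ(r,1) = {p,r,s}.
Union: {p,q,r,s}.
After 1: {p,q,r,s}.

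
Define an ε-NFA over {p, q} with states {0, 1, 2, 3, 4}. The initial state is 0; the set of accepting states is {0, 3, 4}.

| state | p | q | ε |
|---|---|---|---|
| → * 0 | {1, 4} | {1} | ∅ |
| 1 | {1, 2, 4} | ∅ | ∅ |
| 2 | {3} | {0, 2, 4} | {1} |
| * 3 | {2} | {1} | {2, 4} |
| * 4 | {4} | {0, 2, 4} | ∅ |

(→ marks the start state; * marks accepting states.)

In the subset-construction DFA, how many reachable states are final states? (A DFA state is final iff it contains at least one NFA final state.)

5

Start state of the DFA: {0} (ε-closure of the NFA start).
{0} --p--> {1, 4}  [new]
{0} --q--> {1}  [new]
{1, 4} --p--> {1, 2, 4}  [new]
{1, 4} --q--> {0, 1, 2, 4}  [new]
{1} --p--> {1, 2, 4}  [seen]
{1} --q--> ∅  [new]
{1, 2, 4} --p--> {1, 2, 3, 4}  [new]
{1, 2, 4} --q--> {0, 1, 2, 4}  [seen]
{0, 1, 2, 4} --p--> {1, 2, 3, 4}  [seen]
{0, 1, 2, 4} --q--> {0, 1, 2, 4}  [seen]
∅ --p--> ∅  [seen]
∅ --q--> ∅  [seen]
{1, 2, 3, 4} --p--> {1, 2, 3, 4}  [seen]
{1, 2, 3, 4} --q--> {0, 1, 2, 4}  [seen]
Reachable DFA states: {0}, {1, 4}, {1}, {1, 2, 4}, {0, 1, 2, 4}, ∅, {1, 2, 3, 4}.
Accepting DFA states (contain an NFA accepting state): {0}, {1, 4}, {1, 2, 4}, {0, 1, 2, 4}, {1, 2, 3, 4}.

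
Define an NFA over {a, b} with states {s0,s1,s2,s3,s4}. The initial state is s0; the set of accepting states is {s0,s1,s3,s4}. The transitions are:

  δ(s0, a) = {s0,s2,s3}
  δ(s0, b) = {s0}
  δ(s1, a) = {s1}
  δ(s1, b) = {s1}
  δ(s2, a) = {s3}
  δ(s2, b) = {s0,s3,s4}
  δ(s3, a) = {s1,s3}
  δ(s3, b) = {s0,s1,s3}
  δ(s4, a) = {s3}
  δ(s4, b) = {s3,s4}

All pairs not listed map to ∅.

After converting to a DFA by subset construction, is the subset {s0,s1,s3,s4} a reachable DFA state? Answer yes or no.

Start state of the DFA: {s0}.
{s0} --a--> {s0,s2,s3}  [new]
{s0} --b--> {s0}  [seen]
{s0,s2,s3} --a--> {s0,s1,s2,s3}  [new]
{s0,s2,s3} --b--> {s0,s1,s3,s4}  [new]
{s0,s1,s2,s3} --a--> {s0,s1,s2,s3}  [seen]
{s0,s1,s2,s3} --b--> {s0,s1,s3,s4}  [seen]
{s0,s1,s3,s4} --a--> {s0,s1,s2,s3}  [seen]
{s0,s1,s3,s4} --b--> {s0,s1,s3,s4}  [seen]
Reachable DFA states: {s0}, {s0,s2,s3}, {s0,s1,s2,s3}, {s0,s1,s3,s4}.
{s0,s1,s3,s4} is among them.

yes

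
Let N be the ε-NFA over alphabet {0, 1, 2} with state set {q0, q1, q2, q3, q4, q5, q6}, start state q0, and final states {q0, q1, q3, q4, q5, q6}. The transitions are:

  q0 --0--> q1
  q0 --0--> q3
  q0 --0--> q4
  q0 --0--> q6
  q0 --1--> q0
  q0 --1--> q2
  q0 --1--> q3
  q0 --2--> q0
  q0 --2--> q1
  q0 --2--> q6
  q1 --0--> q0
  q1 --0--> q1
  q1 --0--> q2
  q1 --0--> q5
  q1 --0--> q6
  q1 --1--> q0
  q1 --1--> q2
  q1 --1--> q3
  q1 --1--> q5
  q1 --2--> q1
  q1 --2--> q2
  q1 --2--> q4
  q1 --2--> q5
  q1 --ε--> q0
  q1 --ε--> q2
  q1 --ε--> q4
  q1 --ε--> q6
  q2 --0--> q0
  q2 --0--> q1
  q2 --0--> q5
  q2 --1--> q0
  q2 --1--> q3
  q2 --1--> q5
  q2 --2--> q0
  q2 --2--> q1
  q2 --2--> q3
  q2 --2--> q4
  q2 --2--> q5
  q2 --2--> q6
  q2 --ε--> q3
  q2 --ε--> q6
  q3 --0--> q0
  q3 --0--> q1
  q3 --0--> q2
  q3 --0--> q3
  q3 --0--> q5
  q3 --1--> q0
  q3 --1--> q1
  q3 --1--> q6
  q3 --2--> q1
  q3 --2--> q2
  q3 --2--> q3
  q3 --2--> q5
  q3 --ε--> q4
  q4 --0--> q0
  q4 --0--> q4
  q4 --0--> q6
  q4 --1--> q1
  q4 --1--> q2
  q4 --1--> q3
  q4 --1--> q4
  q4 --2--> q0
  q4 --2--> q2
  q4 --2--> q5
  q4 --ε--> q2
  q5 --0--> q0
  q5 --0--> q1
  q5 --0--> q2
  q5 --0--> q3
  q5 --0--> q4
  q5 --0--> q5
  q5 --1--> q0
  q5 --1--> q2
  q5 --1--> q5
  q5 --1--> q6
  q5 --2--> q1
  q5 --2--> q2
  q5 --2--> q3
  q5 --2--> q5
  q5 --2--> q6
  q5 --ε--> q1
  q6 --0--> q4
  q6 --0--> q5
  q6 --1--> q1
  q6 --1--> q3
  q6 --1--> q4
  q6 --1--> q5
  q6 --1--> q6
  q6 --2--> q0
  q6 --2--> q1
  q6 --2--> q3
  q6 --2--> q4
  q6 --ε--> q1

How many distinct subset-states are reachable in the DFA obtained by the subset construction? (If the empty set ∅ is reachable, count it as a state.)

3

Start state of the DFA: {q0} (ε-closure of the NFA start).
{q0} --0--> {q0, q1, q2, q3, q4, q6}  [new]
{q0} --1--> {q0, q1, q2, q3, q4, q6}  [seen]
{q0} --2--> {q0, q1, q2, q3, q4, q6}  [seen]
{q0, q1, q2, q3, q4, q6} --0--> {q0, q1, q2, q3, q4, q5, q6}  [new]
{q0, q1, q2, q3, q4, q6} --1--> {q0, q1, q2, q3, q4, q5, q6}  [seen]
{q0, q1, q2, q3, q4, q6} --2--> {q0, q1, q2, q3, q4, q5, q6}  [seen]
{q0, q1, q2, q3, q4, q5, q6} --0--> {q0, q1, q2, q3, q4, q5, q6}  [seen]
{q0, q1, q2, q3, q4, q5, q6} --1--> {q0, q1, q2, q3, q4, q5, q6}  [seen]
{q0, q1, q2, q3, q4, q5, q6} --2--> {q0, q1, q2, q3, q4, q5, q6}  [seen]
Reachable DFA states: {q0}, {q0, q1, q2, q3, q4, q6}, {q0, q1, q2, q3, q4, q5, q6}.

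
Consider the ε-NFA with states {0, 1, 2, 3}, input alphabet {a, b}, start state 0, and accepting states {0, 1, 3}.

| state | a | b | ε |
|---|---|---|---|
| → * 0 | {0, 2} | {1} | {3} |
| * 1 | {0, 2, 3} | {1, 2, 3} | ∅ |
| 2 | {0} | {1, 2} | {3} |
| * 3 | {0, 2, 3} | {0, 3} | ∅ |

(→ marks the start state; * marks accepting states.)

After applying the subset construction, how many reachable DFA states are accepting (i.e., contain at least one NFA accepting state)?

4

Start state of the DFA: {0, 3} (ε-closure of the NFA start).
{0, 3} --a--> {0, 2, 3}  [new]
{0, 3} --b--> {0, 1, 3}  [new]
{0, 2, 3} --a--> {0, 2, 3}  [seen]
{0, 2, 3} --b--> {0, 1, 2, 3}  [new]
{0, 1, 3} --a--> {0, 2, 3}  [seen]
{0, 1, 3} --b--> {0, 1, 2, 3}  [seen]
{0, 1, 2, 3} --a--> {0, 2, 3}  [seen]
{0, 1, 2, 3} --b--> {0, 1, 2, 3}  [seen]
Reachable DFA states: {0, 3}, {0, 2, 3}, {0, 1, 3}, {0, 1, 2, 3}.
Accepting DFA states (contain an NFA accepting state): {0, 3}, {0, 2, 3}, {0, 1, 3}, {0, 1, 2, 3}.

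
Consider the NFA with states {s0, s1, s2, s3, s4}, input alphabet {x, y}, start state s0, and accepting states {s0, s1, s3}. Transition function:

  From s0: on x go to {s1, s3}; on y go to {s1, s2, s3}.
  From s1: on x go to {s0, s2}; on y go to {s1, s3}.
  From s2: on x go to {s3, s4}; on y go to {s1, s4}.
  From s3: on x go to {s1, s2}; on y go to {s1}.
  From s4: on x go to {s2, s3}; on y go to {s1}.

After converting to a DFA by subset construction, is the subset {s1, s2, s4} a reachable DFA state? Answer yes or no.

Start state of the DFA: {s0}.
{s0} --x--> {s1, s3}  [new]
{s0} --y--> {s1, s2, s3}  [new]
{s1, s3} --x--> {s0, s1, s2}  [new]
{s1, s3} --y--> {s1, s3}  [seen]
{s1, s2, s3} --x--> {s0, s1, s2, s3, s4}  [new]
{s1, s2, s3} --y--> {s1, s3, s4}  [new]
{s0, s1, s2} --x--> {s0, s1, s2, s3, s4}  [seen]
{s0, s1, s2} --y--> {s1, s2, s3, s4}  [new]
{s0, s1, s2, s3, s4} --x--> {s0, s1, s2, s3, s4}  [seen]
{s0, s1, s2, s3, s4} --y--> {s1, s2, s3, s4}  [seen]
{s1, s3, s4} --x--> {s0, s1, s2, s3}  [new]
{s1, s3, s4} --y--> {s1, s3}  [seen]
{s1, s2, s3, s4} --x--> {s0, s1, s2, s3, s4}  [seen]
{s1, s2, s3, s4} --y--> {s1, s3, s4}  [seen]
{s0, s1, s2, s3} --x--> {s0, s1, s2, s3, s4}  [seen]
{s0, s1, s2, s3} --y--> {s1, s2, s3, s4}  [seen]
Reachable DFA states: {s0}, {s1, s3}, {s1, s2, s3}, {s0, s1, s2}, {s0, s1, s2, s3, s4}, {s1, s3, s4}, {s1, s2, s3, s4}, {s0, s1, s2, s3}.
{s1, s2, s4} is not among them.

no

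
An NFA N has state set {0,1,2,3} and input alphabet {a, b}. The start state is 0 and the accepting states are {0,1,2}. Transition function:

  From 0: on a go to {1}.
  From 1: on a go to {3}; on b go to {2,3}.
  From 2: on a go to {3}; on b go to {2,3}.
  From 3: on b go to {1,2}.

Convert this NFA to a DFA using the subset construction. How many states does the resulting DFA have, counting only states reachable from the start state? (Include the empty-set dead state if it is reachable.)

7

Start state of the DFA: {0}.
{0} --a--> {1}  [new]
{0} --b--> ∅  [new]
{1} --a--> {3}  [new]
{1} --b--> {2,3}  [new]
∅ --a--> ∅  [seen]
∅ --b--> ∅  [seen]
{3} --a--> ∅  [seen]
{3} --b--> {1,2}  [new]
{2,3} --a--> {3}  [seen]
{2,3} --b--> {1,2,3}  [new]
{1,2} --a--> {3}  [seen]
{1,2} --b--> {2,3}  [seen]
{1,2,3} --a--> {3}  [seen]
{1,2,3} --b--> {1,2,3}  [seen]
Reachable DFA states: {0}, {1}, ∅, {3}, {2,3}, {1,2}, {1,2,3}.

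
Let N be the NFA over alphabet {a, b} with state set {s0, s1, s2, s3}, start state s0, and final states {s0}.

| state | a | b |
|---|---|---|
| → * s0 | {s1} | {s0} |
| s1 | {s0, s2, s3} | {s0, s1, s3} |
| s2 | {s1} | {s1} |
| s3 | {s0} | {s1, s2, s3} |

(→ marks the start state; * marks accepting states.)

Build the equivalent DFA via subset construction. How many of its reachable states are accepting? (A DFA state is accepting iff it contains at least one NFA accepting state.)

5

Start state of the DFA: {s0}.
{s0} --a--> {s1}  [new]
{s0} --b--> {s0}  [seen]
{s1} --a--> {s0, s2, s3}  [new]
{s1} --b--> {s0, s1, s3}  [new]
{s0, s2, s3} --a--> {s0, s1}  [new]
{s0, s2, s3} --b--> {s0, s1, s2, s3}  [new]
{s0, s1, s3} --a--> {s0, s1, s2, s3}  [seen]
{s0, s1, s3} --b--> {s0, s1, s2, s3}  [seen]
{s0, s1} --a--> {s0, s1, s2, s3}  [seen]
{s0, s1} --b--> {s0, s1, s3}  [seen]
{s0, s1, s2, s3} --a--> {s0, s1, s2, s3}  [seen]
{s0, s1, s2, s3} --b--> {s0, s1, s2, s3}  [seen]
Reachable DFA states: {s0}, {s1}, {s0, s2, s3}, {s0, s1, s3}, {s0, s1}, {s0, s1, s2, s3}.
Accepting DFA states (contain an NFA accepting state): {s0}, {s0, s2, s3}, {s0, s1, s3}, {s0, s1}, {s0, s1, s2, s3}.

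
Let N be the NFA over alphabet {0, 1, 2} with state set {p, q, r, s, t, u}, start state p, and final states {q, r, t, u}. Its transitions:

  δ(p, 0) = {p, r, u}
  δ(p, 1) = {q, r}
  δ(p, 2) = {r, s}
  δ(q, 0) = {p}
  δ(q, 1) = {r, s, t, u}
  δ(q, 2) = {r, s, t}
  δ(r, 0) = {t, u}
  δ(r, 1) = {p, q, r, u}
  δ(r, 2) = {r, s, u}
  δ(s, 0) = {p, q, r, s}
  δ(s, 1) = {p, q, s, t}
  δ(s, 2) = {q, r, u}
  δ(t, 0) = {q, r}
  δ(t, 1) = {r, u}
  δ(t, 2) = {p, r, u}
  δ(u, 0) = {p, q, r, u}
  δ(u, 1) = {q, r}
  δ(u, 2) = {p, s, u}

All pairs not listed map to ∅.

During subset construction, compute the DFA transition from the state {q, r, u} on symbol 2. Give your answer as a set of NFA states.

{p, r, s, t, u}

δ(q,2) = {r, s, t}; δ(r,2) = {r, s, u}; δ(u,2) = {p, s, u}.
Union: {p, r, s, t, u}.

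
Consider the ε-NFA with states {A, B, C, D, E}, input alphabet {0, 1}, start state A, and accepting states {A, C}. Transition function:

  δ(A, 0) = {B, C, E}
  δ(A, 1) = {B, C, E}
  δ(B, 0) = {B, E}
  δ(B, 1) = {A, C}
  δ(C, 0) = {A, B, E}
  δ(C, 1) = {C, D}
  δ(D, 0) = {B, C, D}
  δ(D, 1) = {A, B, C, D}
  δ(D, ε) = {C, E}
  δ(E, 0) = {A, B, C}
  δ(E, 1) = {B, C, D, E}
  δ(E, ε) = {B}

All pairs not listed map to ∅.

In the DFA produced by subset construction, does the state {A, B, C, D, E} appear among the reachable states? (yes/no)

Start state of the DFA: {A} (ε-closure of the NFA start).
{A} --0--> {B, C, E}  [new]
{A} --1--> {B, C, E}  [seen]
{B, C, E} --0--> {A, B, C, E}  [new]
{B, C, E} --1--> {A, B, C, D, E}  [new]
{A, B, C, E} --0--> {A, B, C, E}  [seen]
{A, B, C, E} --1--> {A, B, C, D, E}  [seen]
{A, B, C, D, E} --0--> {A, B, C, D, E}  [seen]
{A, B, C, D, E} --1--> {A, B, C, D, E}  [seen]
Reachable DFA states: {A}, {B, C, E}, {A, B, C, E}, {A, B, C, D, E}.
{A, B, C, D, E} is among them.

yes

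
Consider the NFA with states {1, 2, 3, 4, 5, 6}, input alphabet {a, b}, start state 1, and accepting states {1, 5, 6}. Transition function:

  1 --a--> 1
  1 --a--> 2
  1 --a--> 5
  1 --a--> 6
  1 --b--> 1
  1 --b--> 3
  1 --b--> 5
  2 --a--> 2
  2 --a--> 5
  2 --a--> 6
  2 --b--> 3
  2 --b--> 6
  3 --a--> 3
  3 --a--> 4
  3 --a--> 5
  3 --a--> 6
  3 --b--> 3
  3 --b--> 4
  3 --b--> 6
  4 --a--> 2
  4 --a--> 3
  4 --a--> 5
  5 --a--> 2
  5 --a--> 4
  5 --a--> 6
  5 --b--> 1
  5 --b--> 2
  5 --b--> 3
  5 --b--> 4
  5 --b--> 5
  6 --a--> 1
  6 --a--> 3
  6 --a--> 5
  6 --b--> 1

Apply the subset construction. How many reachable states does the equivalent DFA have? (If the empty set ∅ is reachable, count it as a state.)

Start state of the DFA: {1}.
{1} --a--> {1, 2, 5, 6}  [new]
{1} --b--> {1, 3, 5}  [new]
{1, 2, 5, 6} --a--> {1, 2, 3, 4, 5, 6}  [new]
{1, 2, 5, 6} --b--> {1, 2, 3, 4, 5, 6}  [seen]
{1, 3, 5} --a--> {1, 2, 3, 4, 5, 6}  [seen]
{1, 3, 5} --b--> {1, 2, 3, 4, 5, 6}  [seen]
{1, 2, 3, 4, 5, 6} --a--> {1, 2, 3, 4, 5, 6}  [seen]
{1, 2, 3, 4, 5, 6} --b--> {1, 2, 3, 4, 5, 6}  [seen]
Reachable DFA states: {1}, {1, 2, 5, 6}, {1, 3, 5}, {1, 2, 3, 4, 5, 6}.

4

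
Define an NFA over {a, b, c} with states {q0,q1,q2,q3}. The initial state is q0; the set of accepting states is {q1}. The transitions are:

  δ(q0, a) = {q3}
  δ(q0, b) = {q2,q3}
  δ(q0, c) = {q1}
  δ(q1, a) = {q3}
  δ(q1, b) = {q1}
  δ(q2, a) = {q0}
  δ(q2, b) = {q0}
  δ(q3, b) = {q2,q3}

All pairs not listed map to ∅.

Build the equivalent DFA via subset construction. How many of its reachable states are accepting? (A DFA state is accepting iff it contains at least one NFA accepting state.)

Start state of the DFA: {q0}.
{q0} --a--> {q3}  [new]
{q0} --b--> {q2,q3}  [new]
{q0} --c--> {q1}  [new]
{q3} --a--> ∅  [new]
{q3} --b--> {q2,q3}  [seen]
{q3} --c--> ∅  [seen]
{q2,q3} --a--> {q0}  [seen]
{q2,q3} --b--> {q0,q2,q3}  [new]
{q2,q3} --c--> ∅  [seen]
{q1} --a--> {q3}  [seen]
{q1} --b--> {q1}  [seen]
{q1} --c--> ∅  [seen]
∅ --a--> ∅  [seen]
∅ --b--> ∅  [seen]
∅ --c--> ∅  [seen]
{q0,q2,q3} --a--> {q0,q3}  [new]
{q0,q2,q3} --b--> {q0,q2,q3}  [seen]
{q0,q2,q3} --c--> {q1}  [seen]
{q0,q3} --a--> {q3}  [seen]
{q0,q3} --b--> {q2,q3}  [seen]
{q0,q3} --c--> {q1}  [seen]
Reachable DFA states: {q0}, {q3}, {q2,q3}, {q1}, ∅, {q0,q2,q3}, {q0,q3}.
Accepting DFA states (contain an NFA accepting state): {q1}.

1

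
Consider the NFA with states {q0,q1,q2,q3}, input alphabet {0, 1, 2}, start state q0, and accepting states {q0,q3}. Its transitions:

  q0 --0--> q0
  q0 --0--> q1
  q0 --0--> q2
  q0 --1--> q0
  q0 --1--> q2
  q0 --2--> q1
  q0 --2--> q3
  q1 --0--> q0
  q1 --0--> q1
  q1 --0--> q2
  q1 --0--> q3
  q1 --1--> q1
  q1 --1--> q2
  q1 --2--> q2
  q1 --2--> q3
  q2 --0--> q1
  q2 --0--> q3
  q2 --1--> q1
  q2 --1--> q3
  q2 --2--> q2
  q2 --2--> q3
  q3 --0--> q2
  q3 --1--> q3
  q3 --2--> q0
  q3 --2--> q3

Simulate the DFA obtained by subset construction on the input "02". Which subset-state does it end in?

Start: {q0}.
δ(q0,0) = {q0,q1,q2}.
Union: {q0,q1,q2}.
After 0: {q0,q1,q2}.
δ(q0,2) = {q1,q3}; δ(q1,2) = {q2,q3}; δ(q2,2) = {q2,q3}.
Union: {q1,q2,q3}.
After 2: {q1,q2,q3}.

{q1,q2,q3}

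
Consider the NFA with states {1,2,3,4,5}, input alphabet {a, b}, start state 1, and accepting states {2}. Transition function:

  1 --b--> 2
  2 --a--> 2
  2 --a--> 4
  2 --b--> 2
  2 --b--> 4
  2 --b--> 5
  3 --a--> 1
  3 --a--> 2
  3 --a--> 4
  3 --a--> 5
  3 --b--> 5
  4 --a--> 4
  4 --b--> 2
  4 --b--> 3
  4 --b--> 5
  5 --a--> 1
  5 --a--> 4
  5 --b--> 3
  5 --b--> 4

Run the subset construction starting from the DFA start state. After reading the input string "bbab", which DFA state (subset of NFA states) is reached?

{2,3,4,5}

Start: {1}.
δ(1,b) = {2}.
Union: {2}.
After b: {2}.
δ(2,b) = {2,4,5}.
Union: {2,4,5}.
After b: {2,4,5}.
δ(2,a) = {2,4}; δ(4,a) = {4}; δ(5,a) = {1,4}.
Union: {1,2,4}.
After a: {1,2,4}.
δ(1,b) = {2}; δ(2,b) = {2,4,5}; δ(4,b) = {2,3,5}.
Union: {2,3,4,5}.
After b: {2,3,4,5}.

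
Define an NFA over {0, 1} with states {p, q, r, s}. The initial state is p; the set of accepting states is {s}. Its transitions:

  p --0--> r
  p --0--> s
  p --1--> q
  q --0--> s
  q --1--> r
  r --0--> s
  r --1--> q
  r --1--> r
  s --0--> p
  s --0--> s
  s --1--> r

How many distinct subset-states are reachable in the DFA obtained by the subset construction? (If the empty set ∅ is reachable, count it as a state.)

Start state of the DFA: {p}.
{p} --0--> {r, s}  [new]
{p} --1--> {q}  [new]
{r, s} --0--> {p, s}  [new]
{r, s} --1--> {q, r}  [new]
{q} --0--> {s}  [new]
{q} --1--> {r}  [new]
{p, s} --0--> {p, r, s}  [new]
{p, s} --1--> {q, r}  [seen]
{q, r} --0--> {s}  [seen]
{q, r} --1--> {q, r}  [seen]
{s} --0--> {p, s}  [seen]
{s} --1--> {r}  [seen]
{r} --0--> {s}  [seen]
{r} --1--> {q, r}  [seen]
{p, r, s} --0--> {p, r, s}  [seen]
{p, r, s} --1--> {q, r}  [seen]
Reachable DFA states: {p}, {r, s}, {q}, {p, s}, {q, r}, {s}, {r}, {p, r, s}.

8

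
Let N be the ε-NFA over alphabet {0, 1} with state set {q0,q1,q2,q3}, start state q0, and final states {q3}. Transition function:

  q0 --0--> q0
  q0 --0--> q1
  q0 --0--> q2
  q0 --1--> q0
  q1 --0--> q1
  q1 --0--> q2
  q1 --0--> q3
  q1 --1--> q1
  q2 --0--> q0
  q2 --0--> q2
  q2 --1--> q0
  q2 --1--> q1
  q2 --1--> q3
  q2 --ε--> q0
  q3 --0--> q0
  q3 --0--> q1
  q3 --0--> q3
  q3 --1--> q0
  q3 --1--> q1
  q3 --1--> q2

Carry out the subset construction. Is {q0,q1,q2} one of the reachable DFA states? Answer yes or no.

yes

Start state of the DFA: {q0} (ε-closure of the NFA start).
{q0} --0--> {q0,q1,q2}  [new]
{q0} --1--> {q0}  [seen]
{q0,q1,q2} --0--> {q0,q1,q2,q3}  [new]
{q0,q1,q2} --1--> {q0,q1,q3}  [new]
{q0,q1,q2,q3} --0--> {q0,q1,q2,q3}  [seen]
{q0,q1,q2,q3} --1--> {q0,q1,q2,q3}  [seen]
{q0,q1,q3} --0--> {q0,q1,q2,q3}  [seen]
{q0,q1,q3} --1--> {q0,q1,q2}  [seen]
Reachable DFA states: {q0}, {q0,q1,q2}, {q0,q1,q2,q3}, {q0,q1,q3}.
{q0,q1,q2} is among them.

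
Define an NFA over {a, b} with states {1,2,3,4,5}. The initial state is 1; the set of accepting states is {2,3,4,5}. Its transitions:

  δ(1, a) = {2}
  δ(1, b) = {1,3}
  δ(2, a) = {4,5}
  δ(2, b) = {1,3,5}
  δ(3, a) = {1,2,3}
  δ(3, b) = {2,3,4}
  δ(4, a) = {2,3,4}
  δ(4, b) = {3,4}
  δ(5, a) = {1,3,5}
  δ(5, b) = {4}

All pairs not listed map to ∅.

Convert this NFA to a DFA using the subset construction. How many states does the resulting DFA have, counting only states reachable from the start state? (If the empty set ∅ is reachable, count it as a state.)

Start state of the DFA: {1}.
{1} --a--> {2}  [new]
{1} --b--> {1,3}  [new]
{2} --a--> {4,5}  [new]
{2} --b--> {1,3,5}  [new]
{1,3} --a--> {1,2,3}  [new]
{1,3} --b--> {1,2,3,4}  [new]
{4,5} --a--> {1,2,3,4,5}  [new]
{4,5} --b--> {3,4}  [new]
{1,3,5} --a--> {1,2,3,5}  [new]
{1,3,5} --b--> {1,2,3,4}  [seen]
{1,2,3} --a--> {1,2,3,4,5}  [seen]
{1,2,3} --b--> {1,2,3,4,5}  [seen]
{1,2,3,4} --a--> {1,2,3,4,5}  [seen]
{1,2,3,4} --b--> {1,2,3,4,5}  [seen]
{1,2,3,4,5} --a--> {1,2,3,4,5}  [seen]
{1,2,3,4,5} --b--> {1,2,3,4,5}  [seen]
{3,4} --a--> {1,2,3,4}  [seen]
{3,4} --b--> {2,3,4}  [new]
{1,2,3,5} --a--> {1,2,3,4,5}  [seen]
{1,2,3,5} --b--> {1,2,3,4,5}  [seen]
{2,3,4} --a--> {1,2,3,4,5}  [seen]
{2,3,4} --b--> {1,2,3,4,5}  [seen]
Reachable DFA states: {1}, {2}, {1,3}, {4,5}, {1,3,5}, {1,2,3}, {1,2,3,4}, {1,2,3,4,5}, {3,4}, {1,2,3,5}, {2,3,4}.

11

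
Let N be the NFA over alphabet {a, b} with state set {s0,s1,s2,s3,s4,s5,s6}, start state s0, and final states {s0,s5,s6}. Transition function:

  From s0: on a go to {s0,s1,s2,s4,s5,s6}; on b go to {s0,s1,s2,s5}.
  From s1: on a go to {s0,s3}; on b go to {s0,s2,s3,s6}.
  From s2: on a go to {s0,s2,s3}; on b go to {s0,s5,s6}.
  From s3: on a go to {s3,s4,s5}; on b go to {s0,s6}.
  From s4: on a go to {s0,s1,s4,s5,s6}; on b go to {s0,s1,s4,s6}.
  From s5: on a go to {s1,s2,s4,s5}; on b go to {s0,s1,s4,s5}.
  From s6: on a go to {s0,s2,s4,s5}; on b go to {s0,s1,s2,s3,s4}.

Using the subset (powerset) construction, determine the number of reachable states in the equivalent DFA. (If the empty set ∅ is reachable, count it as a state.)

4

Start state of the DFA: {s0}.
{s0} --a--> {s0,s1,s2,s4,s5,s6}  [new]
{s0} --b--> {s0,s1,s2,s5}  [new]
{s0,s1,s2,s4,s5,s6} --a--> {s0,s1,s2,s3,s4,s5,s6}  [new]
{s0,s1,s2,s4,s5,s6} --b--> {s0,s1,s2,s3,s4,s5,s6}  [seen]
{s0,s1,s2,s5} --a--> {s0,s1,s2,s3,s4,s5,s6}  [seen]
{s0,s1,s2,s5} --b--> {s0,s1,s2,s3,s4,s5,s6}  [seen]
{s0,s1,s2,s3,s4,s5,s6} --a--> {s0,s1,s2,s3,s4,s5,s6}  [seen]
{s0,s1,s2,s3,s4,s5,s6} --b--> {s0,s1,s2,s3,s4,s5,s6}  [seen]
Reachable DFA states: {s0}, {s0,s1,s2,s4,s5,s6}, {s0,s1,s2,s5}, {s0,s1,s2,s3,s4,s5,s6}.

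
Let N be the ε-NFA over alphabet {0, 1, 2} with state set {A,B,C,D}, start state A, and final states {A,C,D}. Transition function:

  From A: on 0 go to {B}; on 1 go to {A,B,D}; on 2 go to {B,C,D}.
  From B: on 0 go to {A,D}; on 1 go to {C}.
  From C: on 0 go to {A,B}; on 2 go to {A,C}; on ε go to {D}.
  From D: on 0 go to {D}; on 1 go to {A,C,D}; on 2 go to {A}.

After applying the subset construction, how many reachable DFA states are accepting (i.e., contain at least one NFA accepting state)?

8

Start state of the DFA: {A} (ε-closure of the NFA start).
{A} --0--> {B}  [new]
{A} --1--> {A,B,D}  [new]
{A} --2--> {B,C,D}  [new]
{B} --0--> {A,D}  [new]
{B} --1--> {C,D}  [new]
{B} --2--> ∅  [new]
{A,B,D} --0--> {A,B,D}  [seen]
{A,B,D} --1--> {A,B,C,D}  [new]
{A,B,D} --2--> {A,B,C,D}  [seen]
{B,C,D} --0--> {A,B,D}  [seen]
{B,C,D} --1--> {A,C,D}  [new]
{B,C,D} --2--> {A,C,D}  [seen]
{A,D} --0--> {B,D}  [new]
{A,D} --1--> {A,B,C,D}  [seen]
{A,D} --2--> {A,B,C,D}  [seen]
{C,D} --0--> {A,B,D}  [seen]
{C,D} --1--> {A,C,D}  [seen]
{C,D} --2--> {A,C,D}  [seen]
∅ --0--> ∅  [seen]
∅ --1--> ∅  [seen]
∅ --2--> ∅  [seen]
{A,B,C,D} --0--> {A,B,D}  [seen]
{A,B,C,D} --1--> {A,B,C,D}  [seen]
{A,B,C,D} --2--> {A,B,C,D}  [seen]
{A,C,D} --0--> {A,B,D}  [seen]
{A,C,D} --1--> {A,B,C,D}  [seen]
{A,C,D} --2--> {A,B,C,D}  [seen]
{B,D} --0--> {A,D}  [seen]
{B,D} --1--> {A,C,D}  [seen]
{B,D} --2--> {A}  [seen]
Reachable DFA states: {A}, {B}, {A,B,D}, {B,C,D}, {A,D}, {C,D}, ∅, {A,B,C,D}, {A,C,D}, {B,D}.
Accepting DFA states (contain an NFA accepting state): {A}, {A,B,D}, {B,C,D}, {A,D}, {C,D}, {A,B,C,D}, {A,C,D}, {B,D}.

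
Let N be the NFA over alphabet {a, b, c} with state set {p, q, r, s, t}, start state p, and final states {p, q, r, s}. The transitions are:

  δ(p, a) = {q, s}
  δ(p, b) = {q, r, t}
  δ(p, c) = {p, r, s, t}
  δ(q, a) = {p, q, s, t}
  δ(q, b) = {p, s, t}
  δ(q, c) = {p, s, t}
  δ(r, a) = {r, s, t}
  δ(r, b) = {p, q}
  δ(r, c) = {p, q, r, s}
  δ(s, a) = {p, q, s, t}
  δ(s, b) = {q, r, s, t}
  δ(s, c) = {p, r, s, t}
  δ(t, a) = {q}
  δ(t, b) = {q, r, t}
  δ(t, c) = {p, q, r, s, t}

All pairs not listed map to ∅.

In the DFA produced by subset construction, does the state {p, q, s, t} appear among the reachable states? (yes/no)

yes

Start state of the DFA: {p}.
{p} --a--> {q, s}  [new]
{p} --b--> {q, r, t}  [new]
{p} --c--> {p, r, s, t}  [new]
{q, s} --a--> {p, q, s, t}  [new]
{q, s} --b--> {p, q, r, s, t}  [new]
{q, s} --c--> {p, r, s, t}  [seen]
{q, r, t} --a--> {p, q, r, s, t}  [seen]
{q, r, t} --b--> {p, q, r, s, t}  [seen]
{q, r, t} --c--> {p, q, r, s, t}  [seen]
{p, r, s, t} --a--> {p, q, r, s, t}  [seen]
{p, r, s, t} --b--> {p, q, r, s, t}  [seen]
{p, r, s, t} --c--> {p, q, r, s, t}  [seen]
{p, q, s, t} --a--> {p, q, s, t}  [seen]
{p, q, s, t} --b--> {p, q, r, s, t}  [seen]
{p, q, s, t} --c--> {p, q, r, s, t}  [seen]
{p, q, r, s, t} --a--> {p, q, r, s, t}  [seen]
{p, q, r, s, t} --b--> {p, q, r, s, t}  [seen]
{p, q, r, s, t} --c--> {p, q, r, s, t}  [seen]
Reachable DFA states: {p}, {q, s}, {q, r, t}, {p, r, s, t}, {p, q, s, t}, {p, q, r, s, t}.
{p, q, s, t} is among them.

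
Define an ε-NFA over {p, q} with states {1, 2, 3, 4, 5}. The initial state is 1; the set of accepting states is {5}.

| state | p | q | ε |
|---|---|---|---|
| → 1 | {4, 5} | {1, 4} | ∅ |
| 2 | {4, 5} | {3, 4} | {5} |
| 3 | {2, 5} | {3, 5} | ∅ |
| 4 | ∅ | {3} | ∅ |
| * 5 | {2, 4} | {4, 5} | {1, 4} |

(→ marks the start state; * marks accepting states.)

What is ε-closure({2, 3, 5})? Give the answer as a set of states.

Begin with {2, 3, 5}.
5 →ε {1, 4}; add 1, 4.
ε-closure = {1, 2, 3, 4, 5}.

{1, 2, 3, 4, 5}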